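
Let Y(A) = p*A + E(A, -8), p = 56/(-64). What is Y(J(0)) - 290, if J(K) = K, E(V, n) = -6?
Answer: -296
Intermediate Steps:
p = -7/8 (p = 56*(-1/64) = -7/8 ≈ -0.87500)
Y(A) = -6 - 7*A/8 (Y(A) = -7*A/8 - 6 = -6 - 7*A/8)
Y(J(0)) - 290 = (-6 - 7/8*0) - 290 = (-6 + 0) - 290 = -6 - 290 = -296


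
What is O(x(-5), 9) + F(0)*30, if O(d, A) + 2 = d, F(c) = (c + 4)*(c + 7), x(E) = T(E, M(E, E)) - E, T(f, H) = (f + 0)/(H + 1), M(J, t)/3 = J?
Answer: 11807/14 ≈ 843.36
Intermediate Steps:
M(J, t) = 3*J
T(f, H) = f/(1 + H)
x(E) = -E + E/(1 + 3*E) (x(E) = E/(1 + 3*E) - E = -E + E/(1 + 3*E))
F(c) = (4 + c)*(7 + c)
O(d, A) = -2 + d
O(x(-5), 9) + F(0)*30 = (-2 - 3*(-5)**2/(1 + 3*(-5))) + (28 + 0**2 + 11*0)*30 = (-2 - 3*25/(1 - 15)) + (28 + 0 + 0)*30 = (-2 - 3*25/(-14)) + 28*30 = (-2 - 3*25*(-1/14)) + 840 = (-2 + 75/14) + 840 = 47/14 + 840 = 11807/14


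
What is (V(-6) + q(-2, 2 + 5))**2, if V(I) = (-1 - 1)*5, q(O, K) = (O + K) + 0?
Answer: 25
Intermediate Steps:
q(O, K) = K + O (q(O, K) = (K + O) + 0 = K + O)
V(I) = -10 (V(I) = -2*5 = -10)
(V(-6) + q(-2, 2 + 5))**2 = (-10 + ((2 + 5) - 2))**2 = (-10 + (7 - 2))**2 = (-10 + 5)**2 = (-5)**2 = 25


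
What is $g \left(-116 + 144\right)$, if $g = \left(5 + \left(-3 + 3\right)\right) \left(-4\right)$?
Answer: $-560$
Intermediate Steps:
$g = -20$ ($g = \left(5 + 0\right) \left(-4\right) = 5 \left(-4\right) = -20$)
$g \left(-116 + 144\right) = - 20 \left(-116 + 144\right) = \left(-20\right) 28 = -560$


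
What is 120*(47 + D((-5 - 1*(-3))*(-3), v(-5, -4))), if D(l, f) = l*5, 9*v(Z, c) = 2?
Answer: 9240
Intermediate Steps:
v(Z, c) = 2/9 (v(Z, c) = (⅑)*2 = 2/9)
D(l, f) = 5*l
120*(47 + D((-5 - 1*(-3))*(-3), v(-5, -4))) = 120*(47 + 5*((-5 - 1*(-3))*(-3))) = 120*(47 + 5*((-5 + 3)*(-3))) = 120*(47 + 5*(-2*(-3))) = 120*(47 + 5*6) = 120*(47 + 30) = 120*77 = 9240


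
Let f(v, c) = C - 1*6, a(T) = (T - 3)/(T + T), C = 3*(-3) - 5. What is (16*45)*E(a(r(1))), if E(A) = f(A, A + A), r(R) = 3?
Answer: -14400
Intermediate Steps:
C = -14 (C = -9 - 5 = -14)
a(T) = (-3 + T)/(2*T) (a(T) = (-3 + T)/((2*T)) = (-3 + T)*(1/(2*T)) = (-3 + T)/(2*T))
f(v, c) = -20 (f(v, c) = -14 - 1*6 = -14 - 6 = -20)
E(A) = -20
(16*45)*E(a(r(1))) = (16*45)*(-20) = 720*(-20) = -14400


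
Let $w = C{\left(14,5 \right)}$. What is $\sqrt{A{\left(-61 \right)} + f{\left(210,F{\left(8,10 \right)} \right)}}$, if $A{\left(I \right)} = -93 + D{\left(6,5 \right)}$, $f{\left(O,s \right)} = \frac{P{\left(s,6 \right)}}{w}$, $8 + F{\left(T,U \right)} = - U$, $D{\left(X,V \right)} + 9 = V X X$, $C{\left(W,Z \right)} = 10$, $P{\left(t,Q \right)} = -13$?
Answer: $\frac{\sqrt{7670}}{10} \approx 8.7579$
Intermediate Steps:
$D{\left(X,V \right)} = -9 + V X^{2}$ ($D{\left(X,V \right)} = -9 + V X X = -9 + V X^{2}$)
$w = 10$
$F{\left(T,U \right)} = -8 - U$
$f{\left(O,s \right)} = - \frac{13}{10}$
$A{\left(I \right)} = 78$ ($A{\left(I \right)} = -93 - \left(9 - 5 \cdot 6^{2}\right) = -93 + \left(-9 + 5 \cdot 36\right) = -93 + \left(-9 + 180\right) = -93 + 171 = 78$)
$\sqrt{A{\left(-61 \right)} + f{\left(210,F{\left(8,10 \right)} \right)}} = \sqrt{78 - \frac{13}{10}} = \sqrt{\frac{767}{10}} = \frac{\sqrt{7670}}{10}$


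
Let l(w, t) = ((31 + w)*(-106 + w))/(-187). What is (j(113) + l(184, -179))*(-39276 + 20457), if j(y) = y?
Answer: -4827627/11 ≈ -4.3888e+5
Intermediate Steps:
l(w, t) = -(-106 + w)*(31 + w)/187 (l(w, t) = ((-106 + w)*(31 + w))*(-1/187) = -(-106 + w)*(31 + w)/187)
(j(113) + l(184, -179))*(-39276 + 20457) = (113 + (3286/187 - 1/187*184² + (75/187)*184))*(-39276 + 20457) = (113 + (3286/187 - 1/187*33856 + 13800/187))*(-18819) = (113 + (3286/187 - 33856/187 + 13800/187))*(-18819) = (113 - 16770/187)*(-18819) = (4361/187)*(-18819) = -4827627/11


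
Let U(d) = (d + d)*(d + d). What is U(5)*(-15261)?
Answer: -1526100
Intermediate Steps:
U(d) = 4*d**2 (U(d) = (2*d)*(2*d) = 4*d**2)
U(5)*(-15261) = (4*5**2)*(-15261) = (4*25)*(-15261) = 100*(-15261) = -1526100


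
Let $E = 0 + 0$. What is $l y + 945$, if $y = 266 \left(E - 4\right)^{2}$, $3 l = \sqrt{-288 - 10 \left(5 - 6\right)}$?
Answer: $945 + \frac{4256 i \sqrt{278}}{3} \approx 945.0 + 23654.0 i$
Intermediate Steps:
$E = 0$
$l = \frac{i \sqrt{278}}{3}$ ($l = \frac{\sqrt{-288 - 10 \left(5 - 6\right)}}{3} = \frac{\sqrt{-288 - -10}}{3} = \frac{\sqrt{-288 + 10}}{3} = \frac{\sqrt{-278}}{3} = \frac{i \sqrt{278}}{3} \approx 5.5578 i$)
$y = 4256$ ($y = 266 \left(0 - 4\right)^{2} = 266 \left(-4\right)^{2} = 266 \cdot 16 = 4256$)
$l y + 945 = \frac{i \sqrt{278}}{3} \cdot 4256 + 945 = \frac{4256 i \sqrt{278}}{3} + 945 = 945 + \frac{4256 i \sqrt{278}}{3}$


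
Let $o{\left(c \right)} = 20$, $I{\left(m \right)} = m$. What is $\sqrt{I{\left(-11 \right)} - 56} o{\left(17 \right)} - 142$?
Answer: $-142 + 20 i \sqrt{67} \approx -142.0 + 163.71 i$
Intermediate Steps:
$\sqrt{I{\left(-11 \right)} - 56} o{\left(17 \right)} - 142 = \sqrt{-11 - 56} \cdot 20 - 142 = \sqrt{-67} \cdot 20 - 142 = i \sqrt{67} \cdot 20 - 142 = 20 i \sqrt{67} - 142 = -142 + 20 i \sqrt{67}$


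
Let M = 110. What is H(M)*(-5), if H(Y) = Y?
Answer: -550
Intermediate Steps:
H(M)*(-5) = 110*(-5) = -550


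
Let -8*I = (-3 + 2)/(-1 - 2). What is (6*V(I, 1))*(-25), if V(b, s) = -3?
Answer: 450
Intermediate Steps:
I = -1/24 (I = -(-3 + 2)/(8*(-1 - 2)) = -(-1)/(8*(-3)) = -(-1)*(-1)/(8*3) = -⅛*⅓ = -1/24 ≈ -0.041667)
(6*V(I, 1))*(-25) = (6*(-3))*(-25) = -18*(-25) = 450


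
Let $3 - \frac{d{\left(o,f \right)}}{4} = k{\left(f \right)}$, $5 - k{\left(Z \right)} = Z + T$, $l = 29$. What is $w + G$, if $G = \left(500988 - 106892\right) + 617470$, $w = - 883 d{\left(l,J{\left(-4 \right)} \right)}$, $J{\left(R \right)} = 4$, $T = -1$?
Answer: $1008034$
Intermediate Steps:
$k{\left(Z \right)} = 6 - Z$ ($k{\left(Z \right)} = 5 - \left(Z - 1\right) = 5 - \left(-1 + Z\right) = 6 - Z$)
$d{\left(o,f \right)} = -12 + 4 f$ ($d{\left(o,f \right)} = 12 - 4 \left(6 - f\right) = 12 + \left(-24 + 4 f\right) = -12 + 4 f$)
$w = -3532$ ($w = - 883 \left(-12 + 4 \cdot 4\right) = - 883 \left(-12 + 16\right) = \left(-883\right) 4 = -3532$)
$G = 1011566$ ($G = 394096 + 617470 = 1011566$)
$w + G = -3532 + 1011566 = 1008034$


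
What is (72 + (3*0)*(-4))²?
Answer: 5184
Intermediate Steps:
(72 + (3*0)*(-4))² = (72 + 0*(-4))² = (72 + 0)² = 72² = 5184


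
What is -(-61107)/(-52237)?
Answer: -61107/52237 ≈ -1.1698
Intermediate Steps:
-(-61107)/(-52237) = -(-61107)*(-1)/52237 = -1*61107/52237 = -61107/52237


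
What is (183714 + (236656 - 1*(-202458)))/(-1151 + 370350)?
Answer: 622828/369199 ≈ 1.6870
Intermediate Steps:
(183714 + (236656 - 1*(-202458)))/(-1151 + 370350) = (183714 + (236656 + 202458))/369199 = (183714 + 439114)*(1/369199) = 622828*(1/369199) = 622828/369199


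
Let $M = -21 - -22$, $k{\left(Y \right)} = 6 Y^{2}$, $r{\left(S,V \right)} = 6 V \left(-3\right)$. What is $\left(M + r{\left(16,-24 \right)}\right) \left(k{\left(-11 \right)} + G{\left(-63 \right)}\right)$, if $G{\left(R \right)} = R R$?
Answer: $2032935$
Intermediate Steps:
$r{\left(S,V \right)} = - 18 V$
$G{\left(R \right)} = R^{2}$
$M = 1$ ($M = -21 + 22 = 1$)
$\left(M + r{\left(16,-24 \right)}\right) \left(k{\left(-11 \right)} + G{\left(-63 \right)}\right) = \left(1 - -432\right) \left(6 \left(-11\right)^{2} + \left(-63\right)^{2}\right) = \left(1 + 432\right) \left(6 \cdot 121 + 3969\right) = 433 \left(726 + 3969\right) = 433 \cdot 4695 = 2032935$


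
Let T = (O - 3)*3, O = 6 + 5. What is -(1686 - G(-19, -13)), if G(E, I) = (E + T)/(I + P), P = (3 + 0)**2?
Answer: -6749/4 ≈ -1687.3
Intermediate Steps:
P = 9 (P = 3**2 = 9)
O = 11
T = 24 (T = (11 - 3)*3 = 8*3 = 24)
G(E, I) = (24 + E)/(9 + I) (G(E, I) = (E + 24)/(I + 9) = (24 + E)/(9 + I))
-(1686 - G(-19, -13)) = -(1686 - (24 - 19)/(9 - 13)) = -(1686 - 5/(-4)) = -(1686 - (-1)*5/4) = -(1686 - 1*(-5/4)) = -(1686 + 5/4) = -1*6749/4 = -6749/4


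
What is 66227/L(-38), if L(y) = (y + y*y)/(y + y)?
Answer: -132454/37 ≈ -3579.8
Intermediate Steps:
L(y) = (y + y**2)/(2*y) (L(y) = (y + y**2)/((2*y)) = (y + y**2)*(1/(2*y)) = (y + y**2)/(2*y))
66227/L(-38) = 66227/(1/2 + (1/2)*(-38)) = 66227/(1/2 - 19) = 66227/(-37/2) = 66227*(-2/37) = -132454/37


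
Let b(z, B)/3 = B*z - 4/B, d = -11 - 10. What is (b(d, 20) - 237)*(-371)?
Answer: 2778048/5 ≈ 5.5561e+5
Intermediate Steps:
d = -21
b(z, B) = -12/B + 3*B*z (b(z, B) = 3*(B*z - 4/B) = 3*(-4/B + B*z) = -12/B + 3*B*z)
(b(d, 20) - 237)*(-371) = ((-12/20 + 3*20*(-21)) - 237)*(-371) = ((-12*1/20 - 1260) - 237)*(-371) = ((-⅗ - 1260) - 237)*(-371) = (-6303/5 - 237)*(-371) = -7488/5*(-371) = 2778048/5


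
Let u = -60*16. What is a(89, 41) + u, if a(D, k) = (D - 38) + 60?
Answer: -849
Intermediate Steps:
a(D, k) = 22 + D (a(D, k) = (-38 + D) + 60 = 22 + D)
u = -960
a(89, 41) + u = (22 + 89) - 960 = 111 - 960 = -849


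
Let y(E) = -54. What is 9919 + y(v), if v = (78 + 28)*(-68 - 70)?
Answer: 9865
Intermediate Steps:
v = -14628 (v = 106*(-138) = -14628)
9919 + y(v) = 9919 - 54 = 9865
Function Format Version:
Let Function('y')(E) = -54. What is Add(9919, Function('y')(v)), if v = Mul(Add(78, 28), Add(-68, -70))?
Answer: 9865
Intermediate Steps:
v = -14628 (v = Mul(106, -138) = -14628)
Add(9919, Function('y')(v)) = Add(9919, -54) = 9865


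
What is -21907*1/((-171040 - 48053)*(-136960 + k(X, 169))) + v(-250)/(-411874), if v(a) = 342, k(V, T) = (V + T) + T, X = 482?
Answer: -5104983356279/6142549008895740 ≈ -0.00083109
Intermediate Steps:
k(V, T) = V + 2*T (k(V, T) = (T + V) + T = V + 2*T)
-21907*1/((-171040 - 48053)*(-136960 + k(X, 169))) + v(-250)/(-411874) = -21907*1/((-171040 - 48053)*(-136960 + (482 + 2*169))) + 342/(-411874) = -21907*(-1/(219093*(-136960 + (482 + 338)))) + 342*(-1/411874) = -21907*(-1/(219093*(-136960 + 820))) - 171/205937 = -21907/((-219093*(-136140))) - 171/205937 = -21907/29827321020 - 171/205937 = -5104983356279/6142549008895740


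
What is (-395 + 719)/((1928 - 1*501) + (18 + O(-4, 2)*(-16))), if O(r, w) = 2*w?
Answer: 324/1381 ≈ 0.23461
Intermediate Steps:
(-395 + 719)/((1928 - 1*501) + (18 + O(-4, 2)*(-16))) = (-395 + 719)/((1928 - 1*501) + (18 + (2*2)*(-16))) = 324/((1928 - 501) + (18 + 4*(-16))) = 324/(1427 + (18 - 64)) = 324/(1427 - 46) = 324/1381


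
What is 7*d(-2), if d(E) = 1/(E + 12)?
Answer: 7/10 ≈ 0.70000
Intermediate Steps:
d(E) = 1/(12 + E)
7*d(-2) = 7/(12 - 2) = 7/10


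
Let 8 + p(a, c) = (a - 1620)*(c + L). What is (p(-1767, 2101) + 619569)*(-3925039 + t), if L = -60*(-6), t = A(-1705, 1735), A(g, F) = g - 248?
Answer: 30300065515232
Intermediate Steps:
A(g, F) = -248 + g
t = -1953 (t = -248 - 1705 = -1953)
L = 360
p(a, c) = -8 + (-1620 + a)*(360 + c) (p(a, c) = -8 + (a - 1620)*(c + 360) = -8 + (-1620 + a)*(360 + c))
(p(-1767, 2101) + 619569)*(-3925039 + t) = ((-583208 - 1620*2101 + 360*(-1767) - 1767*2101) + 619569)*(-3925039 - 1953) = ((-583208 - 3403620 - 636120 - 3712467) + 619569)*(-3926992) = (-8335415 + 619569)*(-3926992) = -7715846*(-3926992) = 30300065515232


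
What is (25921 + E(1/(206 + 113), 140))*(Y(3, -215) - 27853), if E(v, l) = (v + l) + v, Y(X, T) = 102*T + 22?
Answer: -413686132821/319 ≈ -1.2968e+9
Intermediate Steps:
Y(X, T) = 22 + 102*T
E(v, l) = l + 2*v (E(v, l) = (l + v) + v = l + 2*v)
(25921 + E(1/(206 + 113), 140))*(Y(3, -215) - 27853) = (25921 + (140 + 2/(206 + 113)))*((22 + 102*(-215)) - 27853) = (25921 + (140 + 2/319))*((22 - 21930) - 27853) = (25921 + (140 + 2*(1/319)))*(-21908 - 27853) = (25921 + (140 + 2/319))*(-49761) = (25921 + 44662/319)*(-49761) = (8313461/319)*(-49761) = -413686132821/319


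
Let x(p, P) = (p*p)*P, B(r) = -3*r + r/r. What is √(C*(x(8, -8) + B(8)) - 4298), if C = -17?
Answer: 3*√533 ≈ 69.260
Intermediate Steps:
B(r) = 1 - 3*r (B(r) = -3*r + 1 = 1 - 3*r)
x(p, P) = P*p² (x(p, P) = p²*P = P*p²)
√(C*(x(8, -8) + B(8)) - 4298) = √(-17*(-8*8² + (1 - 3*8)) - 4298) = √(-17*(-8*64 + (1 - 24)) - 4298) = √(-17*(-512 - 23) - 4298) = √(-17*(-535) - 4298) = √(9095 - 4298) = √4797 = 3*√533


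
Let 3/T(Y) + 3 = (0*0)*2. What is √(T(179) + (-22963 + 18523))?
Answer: I*√4441 ≈ 66.641*I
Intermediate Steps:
T(Y) = -1 (T(Y) = 3/(-3 + (0*0)*2) = 3/(-3 + 0*2) = 3/(-3 + 0) = 3/(-3) = 3*(-⅓) = -1)
√(T(179) + (-22963 + 18523)) = √(-1 + (-22963 + 18523)) = √(-1 - 4440) = √(-4441) = I*√4441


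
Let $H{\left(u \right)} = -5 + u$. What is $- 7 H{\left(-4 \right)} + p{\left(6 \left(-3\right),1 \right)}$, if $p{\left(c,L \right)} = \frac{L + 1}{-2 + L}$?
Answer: $61$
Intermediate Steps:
$p{\left(c,L \right)} = \frac{1 + L}{-2 + L}$
$- 7 H{\left(-4 \right)} + p{\left(6 \left(-3\right),1 \right)} = - 7 \left(-5 - 4\right) + \frac{1 + 1}{-2 + 1} = \left(-7\right) \left(-9\right) + \frac{1}{-1} \cdot 2 = 63 - 2 = 61$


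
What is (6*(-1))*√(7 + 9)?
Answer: -24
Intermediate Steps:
(6*(-1))*√(7 + 9) = -6*√16 = -6*4 = -24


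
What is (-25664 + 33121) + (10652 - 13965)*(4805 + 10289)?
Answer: -49998965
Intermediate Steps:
(-25664 + 33121) + (10652 - 13965)*(4805 + 10289) = 7457 - 3313*15094 = 7457 - 50006422 = -49998965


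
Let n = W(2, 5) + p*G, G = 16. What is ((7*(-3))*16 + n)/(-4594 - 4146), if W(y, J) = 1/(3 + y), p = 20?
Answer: 79/43700 ≈ 0.0018078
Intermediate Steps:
n = 1601/5 (n = 1/(3 + 2) + 20*16 = 1/5 + 320 = ⅕ + 320 = 1601/5 ≈ 320.20)
((7*(-3))*16 + n)/(-4594 - 4146) = ((7*(-3))*16 + 1601/5)/(-4594 - 4146) = (-21*16 + 1601/5)/(-8740) = (-336 + 1601/5)*(-1/8740) = -79/5*(-1/8740) = 79/43700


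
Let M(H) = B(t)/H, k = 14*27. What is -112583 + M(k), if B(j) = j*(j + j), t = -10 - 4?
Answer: -3039713/27 ≈ -1.1258e+5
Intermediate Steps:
t = -14
B(j) = 2*j² (B(j) = j*(2*j) = 2*j²)
k = 378
M(H) = 392/H (M(H) = (2*(-14)²)/H = (2*196)/H = 392/H)
-112583 + M(k) = -112583 + 392/378 = -112583 + 392*(1/378) = -112583 + 28/27 = -3039713/27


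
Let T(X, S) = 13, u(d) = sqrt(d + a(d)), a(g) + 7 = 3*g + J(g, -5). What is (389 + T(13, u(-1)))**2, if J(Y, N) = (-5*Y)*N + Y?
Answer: 161604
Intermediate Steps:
J(Y, N) = Y - 5*N*Y (J(Y, N) = -5*N*Y + Y = Y - 5*N*Y)
a(g) = -7 + 29*g (a(g) = -7 + (3*g + g*(1 - 5*(-5))) = -7 + (3*g + g*(1 + 25)) = -7 + (3*g + g*26) = -7 + (3*g + 26*g) = -7 + 29*g)
u(d) = sqrt(-7 + 30*d) (u(d) = sqrt(d + (-7 + 29*d)) = sqrt(-7 + 30*d))
(389 + T(13, u(-1)))**2 = (389 + 13)**2 = 402**2 = 161604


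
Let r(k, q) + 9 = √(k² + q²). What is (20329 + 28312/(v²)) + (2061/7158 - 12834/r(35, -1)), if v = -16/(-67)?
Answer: 22585032206299/43711520 - 12834*√1226/1145 ≈ 5.1629e+5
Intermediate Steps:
v = 16/67 (v = -16*(-1/67) = 16/67 ≈ 0.23881)
r(k, q) = -9 + √(k² + q²)
(20329 + 28312/(v²)) + (2061/7158 - 12834/r(35, -1)) = (20329 + 28312/((16/67)²)) + (2061/7158 - 12834/(-9 + √(35² + (-1)²))) = (20329 + 28312/(256/4489)) + (2061*(1/7158) - 12834/(-9 + √(1225 + 1))) = (20329 + 28312*(4489/256)) + (687/2386 - 12834/(-9 + √1226)) = (20329 + 15886571/32) + (687/2386 - 12834/(-9 + √1226)) = 16537099/32 + (687/2386 - 12834/(-9 + √1226)) = 19728770099/38176 - 12834/(-9 + √1226)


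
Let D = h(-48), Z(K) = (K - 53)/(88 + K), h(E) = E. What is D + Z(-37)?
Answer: -846/17 ≈ -49.765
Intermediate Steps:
Z(K) = (-53 + K)/(88 + K)
D = -48
D + Z(-37) = -48 + (-53 - 37)/(88 - 37) = -48 - 90/51 = -48 + (1/51)*(-90) = -48 - 30/17 = -846/17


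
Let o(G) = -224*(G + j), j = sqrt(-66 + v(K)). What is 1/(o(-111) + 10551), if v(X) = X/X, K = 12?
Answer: 7083/251496733 + 224*I*sqrt(65)/1257483665 ≈ 2.8163e-5 + 1.4362e-6*I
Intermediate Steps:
v(X) = 1
j = I*sqrt(65) (j = sqrt(-66 + 1) = sqrt(-65) = I*sqrt(65) ≈ 8.0623*I)
o(G) = -224*G - 224*I*sqrt(65) (o(G) = -224*(G + I*sqrt(65)) = -224*G - 224*I*sqrt(65))
1/(o(-111) + 10551) = 1/((-224*(-111) - 224*I*sqrt(65)) + 10551) = 1/((24864 - 224*I*sqrt(65)) + 10551) = 1/(35415 - 224*I*sqrt(65))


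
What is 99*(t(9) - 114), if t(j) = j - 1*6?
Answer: -10989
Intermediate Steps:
t(j) = -6 + j (t(j) = j - 6 = -6 + j)
99*(t(9) - 114) = 99*((-6 + 9) - 114) = 99*(3 - 114) = 99*(-111) = -10989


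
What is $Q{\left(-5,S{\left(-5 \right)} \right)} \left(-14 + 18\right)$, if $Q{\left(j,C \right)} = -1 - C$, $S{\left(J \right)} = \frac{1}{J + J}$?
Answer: $- \frac{18}{5} \approx -3.6$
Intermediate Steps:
$S{\left(J \right)} = \frac{1}{2 J}$
$Q{\left(-5,S{\left(-5 \right)} \right)} \left(-14 + 18\right) = \left(-1 - \frac{1}{2 \left(-5\right)}\right) \left(-14 + 18\right) = \left(-1 - \frac{1}{2} \left(- \frac{1}{5}\right)\right) 4 = \left(-1 - - \frac{1}{10}\right) 4 = \left(-1 + \frac{1}{10}\right) 4 = \left(- \frac{9}{10}\right) 4 = - \frac{18}{5}$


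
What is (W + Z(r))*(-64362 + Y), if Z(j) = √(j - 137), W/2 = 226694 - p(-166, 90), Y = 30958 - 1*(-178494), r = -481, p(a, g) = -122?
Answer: 65817466880 + 145090*I*√618 ≈ 6.5817e+10 + 3.6069e+6*I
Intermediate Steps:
Y = 209452 (Y = 30958 + 178494 = 209452)
W = 453632 (W = 2*(226694 - 1*(-122)) = 2*(226694 + 122) = 2*226816 = 453632)
Z(j) = √(-137 + j)
(W + Z(r))*(-64362 + Y) = (453632 + √(-137 - 481))*(-64362 + 209452) = (453632 + √(-618))*145090 = (453632 + I*√618)*145090 = 65817466880 + 145090*I*√618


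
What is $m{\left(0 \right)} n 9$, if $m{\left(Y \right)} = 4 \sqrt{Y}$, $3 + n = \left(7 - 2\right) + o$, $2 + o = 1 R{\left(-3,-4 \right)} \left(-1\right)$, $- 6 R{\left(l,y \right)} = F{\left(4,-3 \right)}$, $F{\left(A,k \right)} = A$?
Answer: $0$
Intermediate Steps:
$R{\left(l,y \right)} = - \frac{2}{3}$ ($R{\left(l,y \right)} = \left(- \frac{1}{6}\right) 4 = - \frac{2}{3}$)
$o = - \frac{4}{3}$ ($o = -2 + 1 \left(- \frac{2}{3}\right) \left(-1\right) = -2 - - \frac{2}{3} = -2 + \frac{2}{3} = - \frac{4}{3} \approx -1.3333$)
$n = \frac{2}{3}$ ($n = -3 + \left(\left(7 - 2\right) - \frac{4}{3}\right) = -3 + \left(5 - \frac{4}{3}\right) = -3 + \frac{11}{3} = \frac{2}{3} \approx 0.66667$)
$m{\left(0 \right)} n 9 = 4 \sqrt{0} \cdot \frac{2}{3} \cdot 9 = 4 \cdot 0 \cdot \frac{2}{3} \cdot 9 = 0 \cdot \frac{2}{3} \cdot 9 = 0 \cdot 9 = 0$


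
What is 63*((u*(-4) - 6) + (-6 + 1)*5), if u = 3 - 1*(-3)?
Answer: -3465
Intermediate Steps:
u = 6 (u = 3 + 3 = 6)
63*((u*(-4) - 6) + (-6 + 1)*5) = 63*((6*(-4) - 6) + (-6 + 1)*5) = 63*((-24 - 6) - 5*5) = 63*(-30 - 25) = 63*(-55) = -3465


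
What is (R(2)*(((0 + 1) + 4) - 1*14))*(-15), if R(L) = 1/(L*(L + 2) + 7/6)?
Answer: 162/11 ≈ 14.727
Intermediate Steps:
R(L) = 1/(7/6 + L*(2 + L)) (R(L) = 1/(L*(2 + L) + 7*(1/6)) = 1/(L*(2 + L) + 7/6) = 1/(7/6 + L*(2 + L)))
(R(2)*(((0 + 1) + 4) - 1*14))*(-15) = ((6/(7 + 6*2**2 + 12*2))*(((0 + 1) + 4) - 1*14))*(-15) = ((6/(7 + 6*4 + 24))*((1 + 4) - 14))*(-15) = ((6/(7 + 24 + 24))*(5 - 14))*(-15) = ((6/55)*(-9))*(-15) = -54/55*(-15) = 162/11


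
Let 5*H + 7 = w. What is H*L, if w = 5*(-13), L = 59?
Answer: -4248/5 ≈ -849.60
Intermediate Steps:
w = -65
H = -72/5 (H = -7/5 + (⅕)*(-65) = -7/5 - 13 = -72/5 ≈ -14.400)
H*L = -72/5*59 = -4248/5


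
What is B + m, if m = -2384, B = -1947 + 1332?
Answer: -2999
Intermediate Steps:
B = -615
B + m = -615 - 2384 = -2999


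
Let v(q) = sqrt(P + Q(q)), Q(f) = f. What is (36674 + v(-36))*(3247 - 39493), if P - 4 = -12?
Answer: -1329285804 - 72492*I*sqrt(11) ≈ -1.3293e+9 - 2.4043e+5*I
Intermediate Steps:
P = -8 (P = 4 - 12 = -8)
v(q) = sqrt(-8 + q)
(36674 + v(-36))*(3247 - 39493) = (36674 + sqrt(-8 - 36))*(3247 - 39493) = (36674 + sqrt(-44))*(-36246) = (36674 + 2*I*sqrt(11))*(-36246) = -1329285804 - 72492*I*sqrt(11)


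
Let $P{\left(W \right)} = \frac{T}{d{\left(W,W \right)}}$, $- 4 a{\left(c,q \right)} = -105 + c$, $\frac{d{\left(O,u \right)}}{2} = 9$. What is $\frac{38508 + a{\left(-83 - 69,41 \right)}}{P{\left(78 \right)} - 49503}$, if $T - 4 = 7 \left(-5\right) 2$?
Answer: $- \frac{462867}{594080} \approx -0.77913$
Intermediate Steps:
$d{\left(O,u \right)} = 18$ ($d{\left(O,u \right)} = 2 \cdot 9 = 18$)
$T = -66$ ($T = 4 + 7 \left(-5\right) 2 = 4 - 70 = -66$)
$a{\left(c,q \right)} = \frac{105}{4} - \frac{c}{4}$ ($a{\left(c,q \right)} = - \frac{-105 + c}{4} = \frac{105}{4} - \frac{c}{4}$)
$P{\left(W \right)} = - \frac{11}{3}$ ($P{\left(W \right)} = - \frac{66}{18} = \left(-66\right) \frac{1}{18} = - \frac{11}{3}$)
$\frac{38508 + a{\left(-83 - 69,41 \right)}}{P{\left(78 \right)} - 49503} = \frac{38508 - \left(- \frac{105}{4} + \frac{-83 - 69}{4}\right)}{- \frac{11}{3} - 49503} = \frac{38508 - \left(- \frac{105}{4} + \frac{-83 - 69}{4}\right)}{- \frac{148520}{3}} = \left(38508 + \left(\frac{105}{4} - -38\right)\right) \left(- \frac{3}{148520}\right) = \left(38508 + \left(\frac{105}{4} + 38\right)\right) \left(- \frac{3}{148520}\right) = \left(38508 + \frac{257}{4}\right) \left(- \frac{3}{148520}\right) = \frac{154289}{4} \left(- \frac{3}{148520}\right) = - \frac{462867}{594080}$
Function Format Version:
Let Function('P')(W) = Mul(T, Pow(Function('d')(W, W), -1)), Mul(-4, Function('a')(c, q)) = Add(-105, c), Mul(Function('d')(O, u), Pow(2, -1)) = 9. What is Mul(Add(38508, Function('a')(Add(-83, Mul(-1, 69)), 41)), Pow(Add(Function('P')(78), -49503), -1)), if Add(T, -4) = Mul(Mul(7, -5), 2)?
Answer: Rational(-462867, 594080) ≈ -0.77913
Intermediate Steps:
Function('d')(O, u) = 18 (Function('d')(O, u) = Mul(2, 9) = 18)
T = -66 (T = Add(4, Mul(Mul(7, -5), 2)) = Add(4, Mul(-35, 2)) = Add(4, -70) = -66)
Function('a')(c, q) = Add(Rational(105, 4), Mul(Rational(-1, 4), c)) (Function('a')(c, q) = Mul(Rational(-1, 4), Add(-105, c)) = Add(Rational(105, 4), Mul(Rational(-1, 4), c)))
Function('P')(W) = Rational(-11, 3) (Function('P')(W) = Mul(-66, Pow(18, -1)) = Mul(-66, Rational(1, 18)) = Rational(-11, 3))
Mul(Add(38508, Function('a')(Add(-83, Mul(-1, 69)), 41)), Pow(Add(Function('P')(78), -49503), -1)) = Mul(Add(38508, Add(Rational(105, 4), Mul(Rational(-1, 4), Add(-83, Mul(-1, 69))))), Pow(Add(Rational(-11, 3), -49503), -1)) = Mul(Add(38508, Add(Rational(105, 4), Mul(Rational(-1, 4), Add(-83, -69)))), Pow(Rational(-148520, 3), -1)) = Mul(Add(38508, Add(Rational(105, 4), Mul(Rational(-1, 4), -152))), Rational(-3, 148520)) = Mul(Add(38508, Add(Rational(105, 4), 38)), Rational(-3, 148520)) = Mul(Add(38508, Rational(257, 4)), Rational(-3, 148520)) = Mul(Rational(154289, 4), Rational(-3, 148520)) = Rational(-462867, 594080)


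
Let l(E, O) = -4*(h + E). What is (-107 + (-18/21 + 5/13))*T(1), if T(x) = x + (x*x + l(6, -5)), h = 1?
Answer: 19560/7 ≈ 2794.3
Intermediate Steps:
l(E, O) = -4 - 4*E (l(E, O) = -4*(1 + E) = -4 - 4*E)
T(x) = -28 + x + x² (T(x) = x + (x*x + (-4 - 4*6)) = x + (x² + (-4 - 24)) = x + (x² - 28) = x + (-28 + x²) = -28 + x + x²)
(-107 + (-18/21 + 5/13))*T(1) = (-107 + (-18/21 + 5/13))*(-28 + 1 + 1²) = (-107 + (-18*1/21 + 5*(1/13)))*(-28 + 1 + 1) = (-107 + (-6/7 + 5/13))*(-26) = (-107 - 43/91)*(-26) = -9780/91*(-26) = 19560/7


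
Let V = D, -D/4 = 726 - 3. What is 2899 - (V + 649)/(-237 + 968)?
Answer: 2121412/731 ≈ 2902.1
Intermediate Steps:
D = -2892 (D = -4*(726 - 3) = -4*723 = -2892)
V = -2892
2899 - (V + 649)/(-237 + 968) = 2899 - (-2892 + 649)/(-237 + 968) = 2899 - (-2243)/731 = 2899 - 1*(-2243/731) = 2899 + 2243/731 = 2121412/731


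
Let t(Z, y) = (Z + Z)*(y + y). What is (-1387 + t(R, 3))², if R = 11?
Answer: 1575025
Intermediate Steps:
t(Z, y) = 4*Z*y (t(Z, y) = (2*Z)*(2*y) = 4*Z*y)
(-1387 + t(R, 3))² = (-1387 + 4*11*3)² = (-1387 + 132)² = (-1255)² = 1575025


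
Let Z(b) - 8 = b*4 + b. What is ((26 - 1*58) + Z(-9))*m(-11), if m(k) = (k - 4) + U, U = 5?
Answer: 690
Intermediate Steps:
m(k) = 1 + k (m(k) = (k - 4) + 5 = (-4 + k) + 5 = 1 + k)
Z(b) = 8 + 5*b (Z(b) = 8 + (b*4 + b) = 8 + (4*b + b) = 8 + 5*b)
((26 - 1*58) + Z(-9))*m(-11) = ((26 - 1*58) + (8 + 5*(-9)))*(1 - 11) = ((26 - 58) + (8 - 45))*(-10) = (-32 - 37)*(-10) = -69*(-10) = 690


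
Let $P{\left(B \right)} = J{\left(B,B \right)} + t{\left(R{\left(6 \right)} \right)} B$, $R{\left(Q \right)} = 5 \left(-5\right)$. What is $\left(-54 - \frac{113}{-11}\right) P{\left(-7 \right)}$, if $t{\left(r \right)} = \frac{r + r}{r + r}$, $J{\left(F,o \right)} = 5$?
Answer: $\frac{962}{11} \approx 87.455$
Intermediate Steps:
$R{\left(Q \right)} = -25$
$t{\left(r \right)} = 1$ ($t{\left(r \right)} = \frac{2 r}{2 r} = 2 r \frac{1}{2 r} = 1$)
$P{\left(B \right)} = 5 + B$ ($P{\left(B \right)} = 5 + 1 B = 5 + B$)
$\left(-54 - \frac{113}{-11}\right) P{\left(-7 \right)} = \left(-54 - \frac{113}{-11}\right) \left(5 - 7\right) = \left(-54 - - \frac{113}{11}\right) \left(-2\right) = \left(-54 + \frac{113}{11}\right) \left(-2\right) = \left(- \frac{481}{11}\right) \left(-2\right) = \frac{962}{11}$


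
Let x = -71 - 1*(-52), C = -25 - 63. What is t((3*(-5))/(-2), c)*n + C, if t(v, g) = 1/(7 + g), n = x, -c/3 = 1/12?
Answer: -2452/27 ≈ -90.815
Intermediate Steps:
C = -88
x = -19 (x = -71 + 52 = -19)
c = -¼ (c = -3/12 = -3*1/12 = -¼ ≈ -0.25000)
n = -19
t((3*(-5))/(-2), c)*n + C = -19/(7 - ¼) - 88 = -19/(27/4) - 88 = (4/27)*(-19) - 88 = -76/27 - 88 = -2452/27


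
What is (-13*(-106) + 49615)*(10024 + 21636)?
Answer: 1614438380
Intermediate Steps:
(-13*(-106) + 49615)*(10024 + 21636) = (1378 + 49615)*31660 = 50993*31660 = 1614438380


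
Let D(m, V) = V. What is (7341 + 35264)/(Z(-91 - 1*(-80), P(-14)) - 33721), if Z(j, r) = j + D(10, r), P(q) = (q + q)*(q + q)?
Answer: -42605/32948 ≈ -1.2931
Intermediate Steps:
P(q) = 4*q² (P(q) = (2*q)*(2*q) = 4*q²)
Z(j, r) = j + r
(7341 + 35264)/(Z(-91 - 1*(-80), P(-14)) - 33721) = (7341 + 35264)/(((-91 - 1*(-80)) + 4*(-14)²) - 33721) = 42605/(((-91 + 80) + 4*196) - 33721) = 42605/((-11 + 784) - 33721) = 42605/(773 - 33721) = 42605/(-32948) = 42605*(-1/32948) = -42605/32948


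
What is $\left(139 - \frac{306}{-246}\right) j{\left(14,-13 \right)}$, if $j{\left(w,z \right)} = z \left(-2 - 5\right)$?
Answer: $\frac{523250}{41} \approx 12762.0$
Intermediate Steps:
$j{\left(w,z \right)} = - 7 z$ ($j{\left(w,z \right)} = z \left(-7\right) = - 7 z$)
$\left(139 - \frac{306}{-246}\right) j{\left(14,-13 \right)} = \left(139 - \frac{306}{-246}\right) \left(\left(-7\right) \left(-13\right)\right) = \left(139 - - \frac{51}{41}\right) 91 = \left(139 + \frac{51}{41}\right) 91 = \frac{5750}{41} \cdot 91 = \frac{523250}{41}$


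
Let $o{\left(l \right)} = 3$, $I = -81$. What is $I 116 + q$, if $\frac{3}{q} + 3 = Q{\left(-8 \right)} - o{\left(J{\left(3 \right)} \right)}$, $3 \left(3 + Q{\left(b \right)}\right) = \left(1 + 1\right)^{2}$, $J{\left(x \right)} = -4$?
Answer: $- \frac{216117}{23} \approx -9396.4$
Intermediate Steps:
$Q{\left(b \right)} = - \frac{5}{3}$ ($Q{\left(b \right)} = -3 + \frac{\left(1 + 1\right)^{2}}{3} = -3 + \frac{2^{2}}{3} = -3 + \frac{1}{3} \cdot 4 = -3 + \frac{4}{3} = - \frac{5}{3}$)
$q = - \frac{9}{23}$ ($q = \frac{3}{-3 - \frac{14}{3}} = \frac{3}{- \frac{23}{3}} = 3 \left(- \frac{3}{23}\right) = - \frac{9}{23} \approx -0.3913$)
$I 116 + q = \left(-81\right) 116 - \frac{9}{23} = -9396 - \frac{9}{23} = - \frac{216117}{23}$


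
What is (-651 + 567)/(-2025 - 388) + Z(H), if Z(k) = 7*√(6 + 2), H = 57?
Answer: 84/2413 + 14*√2 ≈ 19.834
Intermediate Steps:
Z(k) = 14*√2 (Z(k) = 7*√8 = 7*(2*√2) = 14*√2)
(-651 + 567)/(-2025 - 388) + Z(H) = (-651 + 567)/(-2025 - 388) + 14*√2 = -84/(-2413) + 14*√2 = -84*(-1/2413) + 14*√2 = 84/2413 + 14*√2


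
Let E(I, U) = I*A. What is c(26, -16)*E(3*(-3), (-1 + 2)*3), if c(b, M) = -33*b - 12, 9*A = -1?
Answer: -870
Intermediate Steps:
A = -⅑ (A = (⅑)*(-1) = -⅑ ≈ -0.11111)
c(b, M) = -12 - 33*b
E(I, U) = -I/9 (E(I, U) = I*(-⅑) = -I/9)
c(26, -16)*E(3*(-3), (-1 + 2)*3) = (-12 - 33*26)*(-(-3)/3) = (-12 - 858)*(-⅑*(-9)) = -870*1 = -870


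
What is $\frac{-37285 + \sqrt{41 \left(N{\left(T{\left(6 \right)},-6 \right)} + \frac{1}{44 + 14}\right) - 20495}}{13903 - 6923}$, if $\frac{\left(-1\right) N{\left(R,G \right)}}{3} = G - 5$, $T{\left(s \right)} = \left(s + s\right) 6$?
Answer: $- \frac{7457}{1396} + \frac{3 i \sqrt{7154590}}{404840} \approx -5.3417 + 0.019821 i$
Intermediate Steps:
$T{\left(s \right)} = 12 s$ ($T{\left(s \right)} = 2 s 6 = 12 s$)
$N{\left(R,G \right)} = 15 - 3 G$ ($N{\left(R,G \right)} = - 3 \left(G - 5\right) = - 3 \left(-5 + G\right) = 15 - 3 G$)
$\frac{-37285 + \sqrt{41 \left(N{\left(T{\left(6 \right)},-6 \right)} + \frac{1}{44 + 14}\right) - 20495}}{13903 - 6923} = \frac{-37285 + \sqrt{41 \left(\left(15 - -18\right) + \frac{1}{44 + 14}\right) - 20495}}{13903 - 6923} = \frac{-37285 + \sqrt{41 \left(\left(15 + 18\right) + \frac{1}{58}\right) - 20495}}{6980} = \left(-37285 + \sqrt{41 \left(33 + \frac{1}{58}\right) - 20495}\right) \frac{1}{6980} = \left(-37285 + \sqrt{41 \cdot \frac{1915}{58} - 20495}\right) \frac{1}{6980} = \left(-37285 + \sqrt{\frac{78515}{58} - 20495}\right) \frac{1}{6980} = \left(-37285 + \sqrt{- \frac{1110195}{58}}\right) \frac{1}{6980} = \left(-37285 + \frac{3 i \sqrt{7154590}}{58}\right) \frac{1}{6980} = - \frac{7457}{1396} + \frac{3 i \sqrt{7154590}}{404840}$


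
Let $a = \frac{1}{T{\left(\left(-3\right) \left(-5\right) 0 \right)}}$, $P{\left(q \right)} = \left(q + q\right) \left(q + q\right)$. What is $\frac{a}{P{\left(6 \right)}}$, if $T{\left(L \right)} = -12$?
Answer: $- \frac{1}{1728} \approx -0.0005787$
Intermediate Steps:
$P{\left(q \right)} = 4 q^{2}$ ($P{\left(q \right)} = 2 q 2 q = 4 q^{2}$)
$a = - \frac{1}{12}$ ($a = \frac{1}{-12} = - \frac{1}{12} \approx -0.083333$)
$\frac{a}{P{\left(6 \right)}} = - \frac{1}{12 \cdot 4 \cdot 6^{2}} = - \frac{1}{12 \cdot 4 \cdot 36} = - \frac{1}{12 \cdot 144} = \left(- \frac{1}{12}\right) \frac{1}{144} = - \frac{1}{1728}$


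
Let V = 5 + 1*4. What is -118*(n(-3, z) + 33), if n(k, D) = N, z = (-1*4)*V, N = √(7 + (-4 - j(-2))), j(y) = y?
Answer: -3894 - 118*√5 ≈ -4157.9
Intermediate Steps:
V = 9 (V = 5 + 4 = 9)
N = √5 (N = √(7 + (-4 - 1*(-2))) = √(7 + (-4 + 2)) = √(7 - 2) = √5 ≈ 2.2361)
z = -36 (z = -1*4*9 = -4*9 = -36)
n(k, D) = √5
-118*(n(-3, z) + 33) = -118*(√5 + 33) = -118*(33 + √5) = -3894 - 118*√5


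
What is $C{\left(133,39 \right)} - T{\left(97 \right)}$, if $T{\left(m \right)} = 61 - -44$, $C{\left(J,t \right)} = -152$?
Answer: $-257$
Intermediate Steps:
$T{\left(m \right)} = 105$ ($T{\left(m \right)} = 61 + 44 = 105$)
$C{\left(133,39 \right)} - T{\left(97 \right)} = -152 - 105 = -257$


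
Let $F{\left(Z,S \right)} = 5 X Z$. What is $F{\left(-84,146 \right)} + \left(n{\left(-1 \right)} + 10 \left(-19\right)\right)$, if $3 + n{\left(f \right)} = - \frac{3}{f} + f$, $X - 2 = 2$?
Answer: $-1871$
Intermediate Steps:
$X = 4$ ($X = 2 + 2 = 4$)
$n{\left(f \right)} = -3 + f - \frac{3}{f}$ ($n{\left(f \right)} = -3 + \left(- \frac{3}{f} + f\right) = -3 + \left(f - \frac{3}{f}\right) = -3 + f - \frac{3}{f}$)
$F{\left(Z,S \right)} = 20 Z$ ($F{\left(Z,S \right)} = 5 \cdot 4 Z = 20 Z$)
$F{\left(-84,146 \right)} + \left(n{\left(-1 \right)} + 10 \left(-19\right)\right) = 20 \left(-84\right) + \left(\left(-3 - 1 - \frac{3}{-1}\right) + 10 \left(-19\right)\right) = -1680 - 191 = -1871$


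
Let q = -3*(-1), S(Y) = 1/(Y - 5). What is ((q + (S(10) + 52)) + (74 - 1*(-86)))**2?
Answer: 1157776/25 ≈ 46311.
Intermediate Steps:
S(Y) = 1/(-5 + Y)
q = 3
((q + (S(10) + 52)) + (74 - 1*(-86)))**2 = ((3 + (1/(-5 + 10) + 52)) + (74 - 1*(-86)))**2 = ((3 + (1/5 + 52)) + (74 + 86))**2 = ((3 + (1/5 + 52)) + 160)**2 = ((3 + 261/5) + 160)**2 = (276/5 + 160)**2 = (1076/5)**2 = 1157776/25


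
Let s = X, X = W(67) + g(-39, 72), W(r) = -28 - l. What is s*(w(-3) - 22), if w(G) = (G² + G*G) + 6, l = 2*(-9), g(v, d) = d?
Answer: 124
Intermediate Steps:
l = -18
W(r) = -10 (W(r) = -28 - 1*(-18) = -28 + 18 = -10)
w(G) = 6 + 2*G² (w(G) = (G² + G²) + 6 = 2*G² + 6 = 6 + 2*G²)
X = 62 (X = -10 + 72 = 62)
s = 62
s*(w(-3) - 22) = 62*((6 + 2*(-3)²) - 22) = 62*((6 + 2*9) - 22) = 62*((6 + 18) - 22) = 62*(24 - 22) = 62*2 = 124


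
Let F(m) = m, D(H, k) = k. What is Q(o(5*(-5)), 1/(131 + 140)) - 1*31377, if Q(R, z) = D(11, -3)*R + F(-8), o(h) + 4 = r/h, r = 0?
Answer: -31373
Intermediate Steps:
o(h) = -4 (o(h) = -4 + 0/h = -4 + 0 = -4)
Q(R, z) = -8 - 3*R (Q(R, z) = -3*R - 8 = -8 - 3*R)
Q(o(5*(-5)), 1/(131 + 140)) - 1*31377 = (-8 - 3*(-4)) - 1*31377 = (-8 + 12) - 31377 = 4 - 31377 = -31373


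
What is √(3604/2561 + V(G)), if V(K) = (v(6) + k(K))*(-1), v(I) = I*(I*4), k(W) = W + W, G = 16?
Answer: 2*I*√286276263/2561 ≈ 13.213*I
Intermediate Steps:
k(W) = 2*W
v(I) = 4*I² (v(I) = I*(4*I) = 4*I²)
V(K) = -144 - 2*K (V(K) = (4*6² + 2*K)*(-1) = (4*36 + 2*K)*(-1) = (144 + 2*K)*(-1) = -144 - 2*K)
√(3604/2561 + V(G)) = √(3604/2561 + (-144 - 2*16)) = √(3604*(1/2561) + (-144 - 32)) = √(3604/2561 - 176) = √(-447132/2561) = 2*I*√286276263/2561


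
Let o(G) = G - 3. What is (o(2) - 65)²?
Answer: 4356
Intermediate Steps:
o(G) = -3 + G
(o(2) - 65)² = ((-3 + 2) - 65)² = (-1 - 65)² = (-66)² = 4356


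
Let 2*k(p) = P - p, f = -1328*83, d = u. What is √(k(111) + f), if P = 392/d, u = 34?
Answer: I*√127476438/34 ≈ 332.07*I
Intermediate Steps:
d = 34
f = -110224
P = 196/17 (P = 392/34 = 392*(1/34) = 196/17 ≈ 11.529)
k(p) = 98/17 - p/2 (k(p) = (196/17 - p)/2 = 98/17 - p/2)
√(k(111) + f) = √((98/17 - ½*111) - 110224) = √((98/17 - 111/2) - 110224) = √(-1691/34 - 110224) = √(-3749307/34) = I*√127476438/34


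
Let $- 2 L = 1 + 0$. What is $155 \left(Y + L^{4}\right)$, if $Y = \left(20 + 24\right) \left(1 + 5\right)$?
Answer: $\frac{654875}{16} \approx 40930.0$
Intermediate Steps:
$L = - \frac{1}{2}$ ($L = - \frac{1 + 0}{2} = \left(- \frac{1}{2}\right) 1 = - \frac{1}{2} \approx -0.5$)
$Y = 264$ ($Y = 44 \cdot 6 = 264$)
$155 \left(Y + L^{4}\right) = 155 \left(264 + \left(- \frac{1}{2}\right)^{4}\right) = 155 \left(264 + \frac{1}{16}\right) = 155 \cdot \frac{4225}{16} = \frac{654875}{16}$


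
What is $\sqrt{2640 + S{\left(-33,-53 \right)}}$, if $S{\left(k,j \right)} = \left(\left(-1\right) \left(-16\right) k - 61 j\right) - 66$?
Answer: $\sqrt{5279} \approx 72.657$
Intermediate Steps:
$S{\left(k,j \right)} = -66 - 61 j + 16 k$ ($S{\left(k,j \right)} = \left(16 k - 61 j\right) - 66 = \left(- 61 j + 16 k\right) - 66 = -66 - 61 j + 16 k$)
$\sqrt{2640 + S{\left(-33,-53 \right)}} = \sqrt{2640 - -2639} = \sqrt{2640 + 2639} = \sqrt{5279}$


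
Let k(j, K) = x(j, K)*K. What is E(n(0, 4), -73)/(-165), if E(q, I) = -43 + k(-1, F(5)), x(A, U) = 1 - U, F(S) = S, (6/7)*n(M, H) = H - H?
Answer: 21/55 ≈ 0.38182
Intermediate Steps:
n(M, H) = 0 (n(M, H) = 7*(H - H)/6 = (7/6)*0 = 0)
k(j, K) = K*(1 - K) (k(j, K) = (1 - K)*K = K*(1 - K))
E(q, I) = -63 (E(q, I) = -43 + 5*(1 - 1*5) = -43 + 5*(1 - 5) = -43 + 5*(-4) = -43 - 20 = -63)
E(n(0, 4), -73)/(-165) = -63/(-165) = -63*(-1/165) = 21/55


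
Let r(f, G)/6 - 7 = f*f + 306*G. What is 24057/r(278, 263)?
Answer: 8019/315538 ≈ 0.025414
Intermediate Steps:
r(f, G) = 42 + 6*f² + 1836*G (r(f, G) = 42 + 6*(f*f + 306*G) = 42 + 6*(f² + 306*G) = 42 + (6*f² + 1836*G) = 42 + 6*f² + 1836*G)
24057/r(278, 263) = 24057/(42 + 6*278² + 1836*263) = 24057/(42 + 6*77284 + 482868) = 24057/(42 + 463704 + 482868) = 24057/946614 = 24057*(1/946614) = 8019/315538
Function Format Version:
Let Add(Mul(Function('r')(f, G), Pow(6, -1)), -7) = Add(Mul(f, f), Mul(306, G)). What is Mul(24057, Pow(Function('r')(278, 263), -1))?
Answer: Rational(8019, 315538) ≈ 0.025414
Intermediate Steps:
Function('r')(f, G) = Add(42, Mul(6, Pow(f, 2)), Mul(1836, G)) (Function('r')(f, G) = Add(42, Mul(6, Add(Mul(f, f), Mul(306, G)))) = Add(42, Mul(6, Add(Pow(f, 2), Mul(306, G)))) = Add(42, Add(Mul(6, Pow(f, 2)), Mul(1836, G))) = Add(42, Mul(6, Pow(f, 2)), Mul(1836, G)))
Mul(24057, Pow(Function('r')(278, 263), -1)) = Mul(24057, Pow(Add(42, Mul(6, Pow(278, 2)), Mul(1836, 263)), -1)) = Mul(24057, Pow(Add(42, Mul(6, 77284), 482868), -1)) = Mul(24057, Pow(Add(42, 463704, 482868), -1)) = Mul(24057, Pow(946614, -1)) = Mul(24057, Rational(1, 946614)) = Rational(8019, 315538)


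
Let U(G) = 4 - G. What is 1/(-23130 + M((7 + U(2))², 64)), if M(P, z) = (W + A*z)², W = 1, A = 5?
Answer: 1/79911 ≈ 1.2514e-5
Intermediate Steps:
M(P, z) = (1 + 5*z)²
1/(-23130 + M((7 + U(2))², 64)) = 1/(-23130 + (1 + 5*64)²) = 1/(-23130 + (1 + 320)²) = 1/(-23130 + 321²) = 1/(-23130 + 103041) = 1/79911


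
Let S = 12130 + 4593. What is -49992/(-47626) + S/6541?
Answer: 561723635/155760833 ≈ 3.6063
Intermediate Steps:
S = 16723
-49992/(-47626) + S/6541 = -49992/(-47626) + 16723/6541 = -49992*(-1/47626) + 16723*(1/6541) = 24996/23813 + 16723/6541 = 561723635/155760833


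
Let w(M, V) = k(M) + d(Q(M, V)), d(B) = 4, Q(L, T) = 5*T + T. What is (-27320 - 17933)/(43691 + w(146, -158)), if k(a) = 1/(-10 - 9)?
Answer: -859807/830204 ≈ -1.0357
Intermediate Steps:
Q(L, T) = 6*T
k(a) = -1/19 (k(a) = 1/(-19) = -1/19)
w(M, V) = 75/19 (w(M, V) = -1/19 + 4 = 75/19)
(-27320 - 17933)/(43691 + w(146, -158)) = (-27320 - 17933)/(43691 + 75/19) = -45253/830204/19 = -45253*19/830204 = -859807/830204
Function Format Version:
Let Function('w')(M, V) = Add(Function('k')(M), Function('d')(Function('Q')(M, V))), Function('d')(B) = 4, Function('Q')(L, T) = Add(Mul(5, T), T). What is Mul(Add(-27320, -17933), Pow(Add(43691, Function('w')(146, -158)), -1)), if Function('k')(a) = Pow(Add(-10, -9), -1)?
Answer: Rational(-859807, 830204) ≈ -1.0357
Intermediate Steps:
Function('Q')(L, T) = Mul(6, T)
Function('k')(a) = Rational(-1, 19) (Function('k')(a) = Pow(-19, -1) = Rational(-1, 19))
Function('w')(M, V) = Rational(75, 19) (Function('w')(M, V) = Add(Rational(-1, 19), 4) = Rational(75, 19))
Mul(Add(-27320, -17933), Pow(Add(43691, Function('w')(146, -158)), -1)) = Mul(Add(-27320, -17933), Pow(Add(43691, Rational(75, 19)), -1)) = Mul(-45253, Pow(Rational(830204, 19), -1)) = Mul(-45253, Rational(19, 830204)) = Rational(-859807, 830204)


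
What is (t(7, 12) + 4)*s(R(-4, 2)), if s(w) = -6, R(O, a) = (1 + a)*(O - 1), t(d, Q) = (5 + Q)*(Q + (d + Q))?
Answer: -3186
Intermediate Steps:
t(d, Q) = (5 + Q)*(d + 2*Q) (t(d, Q) = (5 + Q)*(Q + (Q + d)) = (5 + Q)*(d + 2*Q))
R(O, a) = (1 + a)*(-1 + O)
(t(7, 12) + 4)*s(R(-4, 2)) = ((2*12**2 + 5*7 + 10*12 + 12*7) + 4)*(-6) = ((2*144 + 35 + 120 + 84) + 4)*(-6) = ((288 + 35 + 120 + 84) + 4)*(-6) = (527 + 4)*(-6) = 531*(-6) = -3186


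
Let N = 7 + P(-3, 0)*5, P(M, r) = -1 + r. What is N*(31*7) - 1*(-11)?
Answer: 445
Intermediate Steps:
N = 2 (N = 7 + (-1 + 0)*5 = 7 - 1*5 = 7 - 5 = 2)
N*(31*7) - 1*(-11) = 2*(31*7) - 1*(-11) = 2*217 + 11 = 434 + 11 = 445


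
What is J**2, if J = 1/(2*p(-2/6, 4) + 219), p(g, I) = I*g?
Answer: 9/421201 ≈ 2.1367e-5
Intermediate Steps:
J = 3/649 (J = 1/(2*(4*(-2/6)) + 219) = 1/(2*(4*(-2*1/6)) + 219) = 1/(2*(4*(-1/3)) + 219) = 1/(2*(-4/3) + 219) = 1/(-8/3 + 219) = 1/(649/3) = 3/649 ≈ 0.0046225)
J**2 = (3/649)**2 = 9/421201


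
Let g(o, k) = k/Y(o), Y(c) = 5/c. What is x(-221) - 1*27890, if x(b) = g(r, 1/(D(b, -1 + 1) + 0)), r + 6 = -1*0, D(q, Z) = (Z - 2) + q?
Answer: -31097344/1115 ≈ -27890.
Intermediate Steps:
D(q, Z) = -2 + Z + q (D(q, Z) = (-2 + Z) + q = -2 + Z + q)
r = -6 (r = -6 - 1*0 = -6 + 0 = -6)
g(o, k) = k*o/5 (g(o, k) = k/((5/o)) = k*(o/5) = k*o/5)
x(b) = -6/(5*(-2 + b)) (x(b) = (⅕)*(-6)/((-2 + (-1 + 1) + b) + 0) = (⅕)*(-6)/((-2 + 0 + b) + 0) = (⅕)*(-6)/((-2 + b) + 0) = (⅕)*(-6)/(-2 + b) = -6/(5*(-2 + b)))
x(-221) - 1*27890 = -6/(-10 + 5*(-221)) - 1*27890 = -6/(-10 - 1105) - 27890 = -6/(-1115) - 27890 = -6*(-1/1115) - 27890 = 6/1115 - 27890 = -31097344/1115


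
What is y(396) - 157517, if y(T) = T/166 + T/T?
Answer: -13073630/83 ≈ -1.5751e+5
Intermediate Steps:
y(T) = 1 + T/166 (y(T) = T*(1/166) + 1 = T/166 + 1 = 1 + T/166)
y(396) - 157517 = (1 + (1/166)*396) - 157517 = (1 + 198/83) - 157517 = 281/83 - 157517 = -13073630/83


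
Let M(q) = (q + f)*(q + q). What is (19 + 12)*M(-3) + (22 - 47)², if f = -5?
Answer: 2113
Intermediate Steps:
M(q) = 2*q*(-5 + q) (M(q) = (q - 5)*(q + q) = (-5 + q)*(2*q) = 2*q*(-5 + q))
(19 + 12)*M(-3) + (22 - 47)² = (19 + 12)*(2*(-3)*(-5 - 3)) + (22 - 47)² = 31*(2*(-3)*(-8)) + (-25)² = 31*48 + 625 = 1488 + 625 = 2113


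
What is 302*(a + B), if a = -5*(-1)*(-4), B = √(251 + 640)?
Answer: -6040 + 2718*√11 ≈ 2974.6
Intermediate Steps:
B = 9*√11 (B = √891 = 9*√11 ≈ 29.850)
a = -20 (a = 5*(-4) = -20)
302*(a + B) = 302*(-20 + 9*√11) = -6040 + 2718*√11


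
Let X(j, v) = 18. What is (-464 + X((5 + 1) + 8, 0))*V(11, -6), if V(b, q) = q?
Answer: 2676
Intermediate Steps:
(-464 + X((5 + 1) + 8, 0))*V(11, -6) = (-464 + 18)*(-6) = -446*(-6) = 2676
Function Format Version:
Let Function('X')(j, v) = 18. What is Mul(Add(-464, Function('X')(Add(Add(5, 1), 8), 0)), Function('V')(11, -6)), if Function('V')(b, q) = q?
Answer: 2676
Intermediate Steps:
Mul(Add(-464, Function('X')(Add(Add(5, 1), 8), 0)), Function('V')(11, -6)) = Mul(Add(-464, 18), -6) = Mul(-446, -6) = 2676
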